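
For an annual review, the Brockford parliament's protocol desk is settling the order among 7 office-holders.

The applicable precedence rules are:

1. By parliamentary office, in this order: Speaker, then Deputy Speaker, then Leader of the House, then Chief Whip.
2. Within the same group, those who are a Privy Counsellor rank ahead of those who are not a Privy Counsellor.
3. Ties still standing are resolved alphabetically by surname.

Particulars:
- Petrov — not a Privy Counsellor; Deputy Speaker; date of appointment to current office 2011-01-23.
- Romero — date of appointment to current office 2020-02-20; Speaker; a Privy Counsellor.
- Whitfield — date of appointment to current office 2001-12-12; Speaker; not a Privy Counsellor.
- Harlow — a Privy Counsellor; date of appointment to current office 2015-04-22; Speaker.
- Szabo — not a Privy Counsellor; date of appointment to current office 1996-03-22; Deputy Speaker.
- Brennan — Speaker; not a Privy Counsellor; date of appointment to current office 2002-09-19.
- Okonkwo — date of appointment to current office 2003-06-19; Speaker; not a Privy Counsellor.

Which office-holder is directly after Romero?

Brennan

By parliamentary office: Harlow, Romero, Brennan, Okonkwo and Whitfield (Speaker); then Petrov and Szabo (Deputy Speaker).
Among Harlow, Romero, Brennan, Okonkwo and Whitfield, a Privy Counsellor before not a Privy Counsellor: Harlow and Romero (a Privy Counsellor) before Brennan, Okonkwo and Whitfield (not a Privy Counsellor).
Among Harlow and Romero, alphabetically by surname: Harlow before Romero.
Among Brennan, Okonkwo and Whitfield, alphabetically by surname: Brennan before Okonkwo before Whitfield.
Petrov and Szabo are each not a Privy Counsellor, so the next rule applies.
Among Petrov and Szabo, alphabetically by surname: Petrov before Szabo.
Order: Harlow, Romero, Brennan, Okonkwo, Whitfield, Petrov, Szabo.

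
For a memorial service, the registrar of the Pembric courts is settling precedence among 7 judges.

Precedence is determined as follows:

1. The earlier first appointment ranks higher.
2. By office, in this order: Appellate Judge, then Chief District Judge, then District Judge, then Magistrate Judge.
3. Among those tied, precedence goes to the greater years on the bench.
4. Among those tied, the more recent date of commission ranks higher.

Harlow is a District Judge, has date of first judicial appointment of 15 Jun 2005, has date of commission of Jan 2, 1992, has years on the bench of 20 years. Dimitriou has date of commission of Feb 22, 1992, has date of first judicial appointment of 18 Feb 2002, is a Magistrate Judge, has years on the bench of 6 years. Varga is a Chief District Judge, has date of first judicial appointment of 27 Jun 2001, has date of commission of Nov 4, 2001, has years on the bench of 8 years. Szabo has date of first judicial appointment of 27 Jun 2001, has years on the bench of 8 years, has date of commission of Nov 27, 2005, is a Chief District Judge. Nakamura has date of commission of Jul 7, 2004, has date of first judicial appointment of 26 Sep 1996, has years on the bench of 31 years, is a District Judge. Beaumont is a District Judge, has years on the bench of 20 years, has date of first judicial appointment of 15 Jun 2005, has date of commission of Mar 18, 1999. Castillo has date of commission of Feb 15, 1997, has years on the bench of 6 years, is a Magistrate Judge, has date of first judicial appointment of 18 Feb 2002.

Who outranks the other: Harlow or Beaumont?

By date of first judicial appointment (earlier first): Nakamura (26 Sep 1996); then Szabo and Varga (both 27 Jun 2001); then Castillo and Dimitriou (both 18 Feb 2002); then Beaumont and Harlow (both 15 Jun 2005).
Szabo and Varga are each Chief District Judge, so the next rule applies.
Szabo and Varga both have years on the bench 8 years, so the next rule applies.
Among Szabo and Varga, by date of commission (later first): Szabo (Nov 27, 2005) before Varga (Nov 4, 2001).
Castillo and Dimitriou are each Magistrate Judge, so the next rule applies.
Castillo and Dimitriou both have years on the bench 6 years, so the next rule applies.
Among Castillo and Dimitriou, by date of commission (later first): Castillo (Feb 15, 1997) before Dimitriou (Feb 22, 1992).
Beaumont and Harlow are each District Judge, so the next rule applies.
Beaumont and Harlow both have years on the bench 20 years, so the next rule applies.
Among Beaumont and Harlow, by date of commission (later first): Beaumont (Mar 18, 1999) before Harlow (Jan 2, 1992).
So Beaumont takes precedence.

Beaumont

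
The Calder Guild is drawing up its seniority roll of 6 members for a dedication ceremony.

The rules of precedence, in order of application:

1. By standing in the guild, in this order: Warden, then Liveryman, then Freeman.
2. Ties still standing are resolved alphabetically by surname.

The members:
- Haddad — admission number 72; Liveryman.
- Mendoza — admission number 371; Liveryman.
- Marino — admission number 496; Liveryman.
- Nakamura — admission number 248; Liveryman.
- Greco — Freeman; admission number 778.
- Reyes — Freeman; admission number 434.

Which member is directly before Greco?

Nakamura

By standing in the guild: Haddad, Marino, Mendoza and Nakamura (Liveryman); then Greco and Reyes (Freeman).
Among Haddad, Marino, Mendoza and Nakamura, alphabetically by surname: Haddad before Marino before Mendoza before Nakamura.
Among Greco and Reyes, alphabetically by surname: Greco before Reyes.
Order: Haddad, Marino, Mendoza, Nakamura, Greco, Reyes.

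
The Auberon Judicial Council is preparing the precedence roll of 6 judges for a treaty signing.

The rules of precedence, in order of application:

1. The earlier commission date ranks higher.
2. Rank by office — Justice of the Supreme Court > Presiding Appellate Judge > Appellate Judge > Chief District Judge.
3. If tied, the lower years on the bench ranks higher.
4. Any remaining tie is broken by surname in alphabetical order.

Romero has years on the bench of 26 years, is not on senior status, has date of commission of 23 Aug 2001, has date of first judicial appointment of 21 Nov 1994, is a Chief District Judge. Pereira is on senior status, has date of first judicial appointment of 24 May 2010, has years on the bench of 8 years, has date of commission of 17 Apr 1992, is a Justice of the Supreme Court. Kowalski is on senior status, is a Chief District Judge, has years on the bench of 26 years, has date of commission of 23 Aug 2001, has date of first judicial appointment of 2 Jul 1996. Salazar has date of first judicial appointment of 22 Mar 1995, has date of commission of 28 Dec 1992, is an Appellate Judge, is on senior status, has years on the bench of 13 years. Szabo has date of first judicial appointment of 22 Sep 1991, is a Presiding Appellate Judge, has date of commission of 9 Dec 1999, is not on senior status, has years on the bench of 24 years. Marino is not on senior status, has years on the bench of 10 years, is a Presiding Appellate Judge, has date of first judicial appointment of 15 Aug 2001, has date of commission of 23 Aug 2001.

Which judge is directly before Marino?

Szabo

By date of commission (earlier first): Pereira (17 Apr 1992); then Salazar (28 Dec 1992); then Szabo (9 Dec 1999); then Marino, Kowalski and Romero (each 23 Aug 2001).
Among Marino, Kowalski and Romero, by office: Marino (Presiding Appellate Judge) before Kowalski and Romero (Chief District Judge).
Kowalski and Romero both have years on the bench 26 years, so the next rule applies.
Among Kowalski and Romero, alphabetically by surname: Kowalski before Romero.
Order: Pereira, Salazar, Szabo, Marino, Kowalski, Romero.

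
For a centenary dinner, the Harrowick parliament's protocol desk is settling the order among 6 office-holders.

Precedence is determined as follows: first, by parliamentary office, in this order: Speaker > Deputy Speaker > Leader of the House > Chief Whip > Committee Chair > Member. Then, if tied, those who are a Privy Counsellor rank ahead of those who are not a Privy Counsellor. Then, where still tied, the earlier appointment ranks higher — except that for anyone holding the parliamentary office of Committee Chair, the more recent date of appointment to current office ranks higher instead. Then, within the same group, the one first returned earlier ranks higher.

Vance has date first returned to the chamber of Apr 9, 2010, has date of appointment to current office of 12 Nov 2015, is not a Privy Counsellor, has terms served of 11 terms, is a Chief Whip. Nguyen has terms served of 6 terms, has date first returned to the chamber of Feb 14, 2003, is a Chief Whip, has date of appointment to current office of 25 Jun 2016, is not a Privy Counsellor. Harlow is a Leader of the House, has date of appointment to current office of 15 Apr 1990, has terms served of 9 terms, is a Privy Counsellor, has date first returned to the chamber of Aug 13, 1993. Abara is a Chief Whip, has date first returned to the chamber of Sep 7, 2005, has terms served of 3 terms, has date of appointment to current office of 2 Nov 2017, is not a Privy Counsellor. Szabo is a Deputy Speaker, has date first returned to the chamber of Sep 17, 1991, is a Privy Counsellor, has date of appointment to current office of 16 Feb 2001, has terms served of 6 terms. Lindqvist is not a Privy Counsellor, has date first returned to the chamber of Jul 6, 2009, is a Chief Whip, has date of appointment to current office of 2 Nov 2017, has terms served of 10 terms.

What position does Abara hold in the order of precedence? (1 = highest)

By parliamentary office: Szabo (Deputy Speaker); then Harlow (Leader of the House); then Vance, Nguyen, Abara and Lindqvist (Chief Whip).
Vance, Nguyen, Abara and Lindqvist are each not a Privy Counsellor, so the next rule applies.
Among Vance, Nguyen, Abara and Lindqvist, by date of appointment to current office (earlier first): Vance (12 Nov 2015) before Nguyen (25 Jun 2016) before Abara and Lindqvist (2 Nov 2017).
Among Abara and Lindqvist, by date first returned to the chamber (earlier first): Abara (Sep 7, 2005) before Lindqvist (Jul 6, 2009).
Order: Szabo, Harlow, Vance, Nguyen, Abara, Lindqvist. So position 5.

5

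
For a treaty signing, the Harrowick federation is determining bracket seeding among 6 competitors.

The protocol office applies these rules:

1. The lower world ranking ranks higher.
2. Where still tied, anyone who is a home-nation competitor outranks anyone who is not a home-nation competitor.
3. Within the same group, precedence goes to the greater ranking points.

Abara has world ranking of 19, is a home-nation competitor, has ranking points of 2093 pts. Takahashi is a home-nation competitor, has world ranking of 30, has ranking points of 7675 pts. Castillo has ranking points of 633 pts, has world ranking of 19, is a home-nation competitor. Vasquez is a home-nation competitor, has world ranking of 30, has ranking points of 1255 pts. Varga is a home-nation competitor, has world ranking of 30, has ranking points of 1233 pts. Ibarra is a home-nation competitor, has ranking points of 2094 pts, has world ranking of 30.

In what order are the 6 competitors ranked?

By world ranking (lower first): Abara and Castillo (both 19); then Takahashi, Ibarra, Vasquez and Varga (each 30).
Abara and Castillo are each a home-nation competitor, so the next rule applies.
Among Abara and Castillo, by ranking points (higher first): Abara (2093 pts) before Castillo (633 pts).
Takahashi, Ibarra, Vasquez and Varga are each a home-nation competitor, so the next rule applies.
Among Takahashi, Ibarra, Vasquez and Varga, by ranking points (higher first): Takahashi (7675 pts) before Ibarra (2094 pts) before Vasquez (1255 pts) before Varga (1233 pts).
Full order: Abara, Castillo, Takahashi, Ibarra, Vasquez, Varga.

Abara, Castillo, Takahashi, Ibarra, Vasquez, Varga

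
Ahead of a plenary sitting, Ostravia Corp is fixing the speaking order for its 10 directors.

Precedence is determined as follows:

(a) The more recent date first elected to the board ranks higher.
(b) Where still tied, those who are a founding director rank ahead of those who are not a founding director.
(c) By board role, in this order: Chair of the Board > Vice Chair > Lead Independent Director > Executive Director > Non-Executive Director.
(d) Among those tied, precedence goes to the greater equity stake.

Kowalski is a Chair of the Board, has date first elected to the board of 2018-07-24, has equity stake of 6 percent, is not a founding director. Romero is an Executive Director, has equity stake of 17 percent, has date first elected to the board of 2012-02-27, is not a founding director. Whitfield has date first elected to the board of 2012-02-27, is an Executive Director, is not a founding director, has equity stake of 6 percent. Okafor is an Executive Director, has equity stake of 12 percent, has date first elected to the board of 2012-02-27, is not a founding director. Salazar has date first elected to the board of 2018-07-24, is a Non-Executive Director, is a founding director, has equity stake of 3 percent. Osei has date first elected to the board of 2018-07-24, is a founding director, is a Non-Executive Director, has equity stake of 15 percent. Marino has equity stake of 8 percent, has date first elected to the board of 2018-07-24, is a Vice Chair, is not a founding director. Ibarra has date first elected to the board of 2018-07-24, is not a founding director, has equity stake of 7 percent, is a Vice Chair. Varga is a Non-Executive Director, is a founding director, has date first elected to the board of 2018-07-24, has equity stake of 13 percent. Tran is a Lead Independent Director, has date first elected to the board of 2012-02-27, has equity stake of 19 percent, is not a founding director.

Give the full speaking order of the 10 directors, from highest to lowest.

Osei, Varga, Salazar, Kowalski, Marino, Ibarra, Tran, Romero, Okafor, Whitfield

By date first elected to the board (later first): Osei, Varga, Salazar, Kowalski, Marino and Ibarra (each 2018-07-24); then Tran, Romero, Okafor and Whitfield (each 2012-02-27).
Among Osei, Varga, Salazar, Kowalski, Marino and Ibarra, a founding director before not a founding director: Osei, Varga and Salazar (a founding director) before Kowalski, Marino and Ibarra (not a founding director).
Osei, Varga and Salazar are each Non-Executive Director, so the next rule applies.
Among Osei, Varga and Salazar, by equity stake (higher first): Osei (15 percent) before Varga (13 percent) before Salazar (3 percent).
Among Kowalski, Marino and Ibarra, by board role: Kowalski (Chair of the Board) before Marino and Ibarra (Vice Chair).
Among Marino and Ibarra, by equity stake (higher first): Marino (8 percent) before Ibarra (7 percent).
Tran, Romero, Okafor and Whitfield are each not a founding director, so the next rule applies.
Among Tran, Romero, Okafor and Whitfield, by board role: Tran (Lead Independent Director) before Romero, Okafor and Whitfield (Executive Director).
Among Romero, Okafor and Whitfield, by equity stake (higher first): Romero (17 percent) before Okafor (12 percent) before Whitfield (6 percent).
Full order: Osei, Varga, Salazar, Kowalski, Marino, Ibarra, Tran, Romero, Okafor, Whitfield.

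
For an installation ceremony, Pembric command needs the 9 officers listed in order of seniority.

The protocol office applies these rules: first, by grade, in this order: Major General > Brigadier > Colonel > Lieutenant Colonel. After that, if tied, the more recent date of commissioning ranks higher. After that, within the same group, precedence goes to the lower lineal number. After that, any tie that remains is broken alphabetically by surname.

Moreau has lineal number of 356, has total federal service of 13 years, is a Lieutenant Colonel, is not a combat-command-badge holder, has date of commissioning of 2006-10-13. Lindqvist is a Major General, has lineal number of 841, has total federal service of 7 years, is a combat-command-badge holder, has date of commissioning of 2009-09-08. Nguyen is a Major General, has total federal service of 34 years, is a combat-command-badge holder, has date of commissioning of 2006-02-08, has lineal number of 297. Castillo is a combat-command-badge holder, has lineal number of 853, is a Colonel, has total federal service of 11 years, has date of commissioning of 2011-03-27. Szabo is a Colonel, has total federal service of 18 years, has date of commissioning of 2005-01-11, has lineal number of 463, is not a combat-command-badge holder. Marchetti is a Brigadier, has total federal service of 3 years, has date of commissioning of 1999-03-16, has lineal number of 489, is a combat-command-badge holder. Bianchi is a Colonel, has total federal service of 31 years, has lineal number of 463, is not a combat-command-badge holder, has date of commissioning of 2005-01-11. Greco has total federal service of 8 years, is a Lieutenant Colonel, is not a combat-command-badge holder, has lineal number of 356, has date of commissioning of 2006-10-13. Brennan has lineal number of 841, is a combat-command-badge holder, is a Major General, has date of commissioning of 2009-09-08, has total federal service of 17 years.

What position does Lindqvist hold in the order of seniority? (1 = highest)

2

By grade: Brennan, Lindqvist and Nguyen (Major General); then Marchetti (Brigadier); then Castillo, Bianchi and Szabo (Colonel); then Greco and Moreau (Lieutenant Colonel).
Among Brennan, Lindqvist and Nguyen, by date of commissioning (later first): Brennan and Lindqvist (2009-09-08) before Nguyen (2006-02-08).
Brennan and Lindqvist both have lineal number 841, so the next rule applies.
Among Brennan and Lindqvist, alphabetically by surname: Brennan before Lindqvist.
Among Castillo, Bianchi and Szabo, by date of commissioning (later first): Castillo (2011-03-27) before Bianchi and Szabo (2005-01-11).
Bianchi and Szabo both have lineal number 463, so the next rule applies.
Among Bianchi and Szabo, alphabetically by surname: Bianchi before Szabo.
Greco and Moreau both have date of commissioning 2006-10-13, so the next rule applies.
Greco and Moreau both have lineal number 356, so the next rule applies.
Among Greco and Moreau, alphabetically by surname: Greco before Moreau.
Order: Brennan, Lindqvist, Nguyen, Marchetti, Castillo, Bianchi, Szabo, Greco, Moreau. So position 2.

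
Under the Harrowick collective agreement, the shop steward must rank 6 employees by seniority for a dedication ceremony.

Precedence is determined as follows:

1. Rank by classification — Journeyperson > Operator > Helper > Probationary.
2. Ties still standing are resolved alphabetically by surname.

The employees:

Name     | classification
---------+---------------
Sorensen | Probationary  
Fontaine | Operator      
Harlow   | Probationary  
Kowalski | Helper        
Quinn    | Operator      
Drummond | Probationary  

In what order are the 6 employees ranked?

By classification: Fontaine and Quinn (Operator); then Kowalski (Helper); then Drummond, Harlow and Sorensen (Probationary).
Among Fontaine and Quinn, alphabetically by surname: Fontaine before Quinn.
Among Drummond, Harlow and Sorensen, alphabetically by surname: Drummond before Harlow before Sorensen.
Full order: Fontaine, Quinn, Kowalski, Drummond, Harlow, Sorensen.

Fontaine, Quinn, Kowalski, Drummond, Harlow, Sorensen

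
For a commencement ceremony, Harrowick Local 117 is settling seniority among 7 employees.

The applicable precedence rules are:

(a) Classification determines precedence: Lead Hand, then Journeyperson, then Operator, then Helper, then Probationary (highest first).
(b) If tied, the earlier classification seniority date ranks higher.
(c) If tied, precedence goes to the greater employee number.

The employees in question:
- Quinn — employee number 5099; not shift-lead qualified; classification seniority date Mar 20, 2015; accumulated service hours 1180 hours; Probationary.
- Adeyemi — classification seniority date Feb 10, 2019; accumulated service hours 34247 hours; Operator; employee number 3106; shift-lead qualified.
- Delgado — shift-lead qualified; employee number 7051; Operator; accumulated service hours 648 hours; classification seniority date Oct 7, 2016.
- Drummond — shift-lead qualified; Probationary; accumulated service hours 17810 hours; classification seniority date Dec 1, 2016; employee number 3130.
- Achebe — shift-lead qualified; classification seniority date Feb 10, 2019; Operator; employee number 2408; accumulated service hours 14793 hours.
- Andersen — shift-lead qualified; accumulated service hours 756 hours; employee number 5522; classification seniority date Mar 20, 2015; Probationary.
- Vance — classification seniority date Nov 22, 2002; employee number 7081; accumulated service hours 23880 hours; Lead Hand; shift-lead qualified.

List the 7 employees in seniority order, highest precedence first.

By classification: Vance (Lead Hand); then Delgado, Adeyemi and Achebe (Operator); then Andersen, Quinn and Drummond (Probationary).
Among Delgado, Adeyemi and Achebe, by classification seniority date (earlier first): Delgado (Oct 7, 2016) before Adeyemi and Achebe (Feb 10, 2019).
Among Adeyemi and Achebe, by employee number (higher first): Adeyemi (3106) before Achebe (2408).
Among Andersen, Quinn and Drummond, by classification seniority date (earlier first): Andersen and Quinn (Mar 20, 2015) before Drummond (Dec 1, 2016).
Among Andersen and Quinn, by employee number (higher first): Andersen (5522) before Quinn (5099).
Full order: Vance, Delgado, Adeyemi, Achebe, Andersen, Quinn, Drummond.

Vance, Delgado, Adeyemi, Achebe, Andersen, Quinn, Drummond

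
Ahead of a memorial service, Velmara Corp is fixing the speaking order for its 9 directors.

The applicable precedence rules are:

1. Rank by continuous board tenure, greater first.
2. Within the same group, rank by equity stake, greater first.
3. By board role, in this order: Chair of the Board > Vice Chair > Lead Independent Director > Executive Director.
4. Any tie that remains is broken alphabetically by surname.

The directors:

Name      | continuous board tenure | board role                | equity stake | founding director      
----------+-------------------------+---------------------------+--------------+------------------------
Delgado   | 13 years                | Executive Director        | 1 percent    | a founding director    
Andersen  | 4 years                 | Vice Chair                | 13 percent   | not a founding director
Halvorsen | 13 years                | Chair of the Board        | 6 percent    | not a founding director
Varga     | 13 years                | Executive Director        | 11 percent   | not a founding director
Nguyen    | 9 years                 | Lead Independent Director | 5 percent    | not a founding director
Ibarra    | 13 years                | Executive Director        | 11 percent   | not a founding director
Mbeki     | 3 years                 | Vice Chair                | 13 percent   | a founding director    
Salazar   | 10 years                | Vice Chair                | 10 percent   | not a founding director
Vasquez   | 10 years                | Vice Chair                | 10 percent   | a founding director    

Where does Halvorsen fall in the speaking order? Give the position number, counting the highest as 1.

3

By continuous board tenure (higher first): Ibarra, Varga, Halvorsen and Delgado (each 13 years); then Salazar and Vasquez (both 10 years); then Nguyen (9 years); then Andersen (4 years); then Mbeki (3 years).
Among Ibarra, Varga, Halvorsen and Delgado, by equity stake (higher first): Ibarra and Varga (11 percent) before Halvorsen (6 percent) before Delgado (1 percent).
Ibarra and Varga are each Executive Director, so the next rule applies.
Among Ibarra and Varga, alphabetically by surname: Ibarra before Varga.
Salazar and Vasquez both have equity stake 10 percent, so the next rule applies.
Salazar and Vasquez are each Vice Chair, so the next rule applies.
Among Salazar and Vasquez, alphabetically by surname: Salazar before Vasquez.
Order: Ibarra, Varga, Halvorsen, Delgado, Salazar, Vasquez, Nguyen, Andersen, Mbeki. So position 3.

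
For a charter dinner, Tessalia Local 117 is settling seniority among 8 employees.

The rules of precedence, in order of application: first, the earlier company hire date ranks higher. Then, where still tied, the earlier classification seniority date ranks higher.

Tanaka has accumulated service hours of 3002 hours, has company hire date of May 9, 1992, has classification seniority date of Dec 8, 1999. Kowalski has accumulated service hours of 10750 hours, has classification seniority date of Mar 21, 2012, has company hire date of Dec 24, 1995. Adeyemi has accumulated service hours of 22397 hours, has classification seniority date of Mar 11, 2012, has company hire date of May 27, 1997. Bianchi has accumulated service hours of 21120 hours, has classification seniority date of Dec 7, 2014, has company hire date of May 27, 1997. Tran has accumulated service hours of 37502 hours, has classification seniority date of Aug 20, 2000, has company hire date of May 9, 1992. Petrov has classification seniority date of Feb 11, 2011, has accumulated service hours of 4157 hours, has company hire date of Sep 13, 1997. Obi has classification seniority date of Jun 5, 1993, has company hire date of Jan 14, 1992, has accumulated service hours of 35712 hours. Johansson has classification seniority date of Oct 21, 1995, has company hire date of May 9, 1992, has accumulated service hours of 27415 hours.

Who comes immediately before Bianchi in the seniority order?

By company hire date (earlier first): Obi (Jan 14, 1992); then Johansson, Tanaka and Tran (each May 9, 1992); then Kowalski (Dec 24, 1995); then Adeyemi and Bianchi (both May 27, 1997); then Petrov (Sep 13, 1997).
Among Johansson, Tanaka and Tran, by classification seniority date (earlier first): Johansson (Oct 21, 1995) before Tanaka (Dec 8, 1999) before Tran (Aug 20, 2000).
Among Adeyemi and Bianchi, by classification seniority date (earlier first): Adeyemi (Mar 11, 2012) before Bianchi (Dec 7, 2014).
Order: Obi, Johansson, Tanaka, Tran, Kowalski, Adeyemi, Bianchi, Petrov.

Adeyemi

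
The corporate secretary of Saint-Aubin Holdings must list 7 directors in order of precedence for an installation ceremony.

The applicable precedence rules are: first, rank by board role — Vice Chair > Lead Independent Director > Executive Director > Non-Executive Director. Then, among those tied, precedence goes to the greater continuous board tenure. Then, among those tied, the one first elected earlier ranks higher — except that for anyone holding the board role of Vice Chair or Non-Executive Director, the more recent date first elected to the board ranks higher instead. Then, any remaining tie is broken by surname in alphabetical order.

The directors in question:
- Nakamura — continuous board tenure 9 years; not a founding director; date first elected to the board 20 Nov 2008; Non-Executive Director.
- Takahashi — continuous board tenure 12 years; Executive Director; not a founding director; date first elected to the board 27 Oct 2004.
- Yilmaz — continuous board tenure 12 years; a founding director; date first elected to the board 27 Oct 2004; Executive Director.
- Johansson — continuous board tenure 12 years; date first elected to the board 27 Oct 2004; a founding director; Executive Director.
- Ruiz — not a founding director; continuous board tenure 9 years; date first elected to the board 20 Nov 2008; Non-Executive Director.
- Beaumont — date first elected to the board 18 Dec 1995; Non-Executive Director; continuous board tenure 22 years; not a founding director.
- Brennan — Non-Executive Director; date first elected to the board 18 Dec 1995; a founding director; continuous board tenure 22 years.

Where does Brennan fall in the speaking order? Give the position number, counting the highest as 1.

5

By board role: Johansson, Takahashi and Yilmaz (Executive Director); then Beaumont, Brennan, Nakamura and Ruiz (Non-Executive Director).
Johansson, Takahashi and Yilmaz all have continuous board tenure 12 years, so the next rule applies.
Johansson, Takahashi and Yilmaz all have date first elected to the board 27 Oct 2004, so the next rule applies.
Among Johansson, Takahashi and Yilmaz, alphabetically by surname: Johansson before Takahashi before Yilmaz.
Among Beaumont, Brennan, Nakamura and Ruiz, by continuous board tenure (higher first): Beaumont and Brennan (22 years) before Nakamura and Ruiz (9 years).
Beaumont and Brennan both have date first elected to the board 18 Dec 1995, so the next rule applies.
Among Beaumont and Brennan, alphabetically by surname: Beaumont before Brennan.
Nakamura and Ruiz both have date first elected to the board 20 Nov 2008, so the next rule applies.
Among Nakamura and Ruiz, alphabetically by surname: Nakamura before Ruiz.
Order: Johansson, Takahashi, Yilmaz, Beaumont, Brennan, Nakamura, Ruiz. So position 5.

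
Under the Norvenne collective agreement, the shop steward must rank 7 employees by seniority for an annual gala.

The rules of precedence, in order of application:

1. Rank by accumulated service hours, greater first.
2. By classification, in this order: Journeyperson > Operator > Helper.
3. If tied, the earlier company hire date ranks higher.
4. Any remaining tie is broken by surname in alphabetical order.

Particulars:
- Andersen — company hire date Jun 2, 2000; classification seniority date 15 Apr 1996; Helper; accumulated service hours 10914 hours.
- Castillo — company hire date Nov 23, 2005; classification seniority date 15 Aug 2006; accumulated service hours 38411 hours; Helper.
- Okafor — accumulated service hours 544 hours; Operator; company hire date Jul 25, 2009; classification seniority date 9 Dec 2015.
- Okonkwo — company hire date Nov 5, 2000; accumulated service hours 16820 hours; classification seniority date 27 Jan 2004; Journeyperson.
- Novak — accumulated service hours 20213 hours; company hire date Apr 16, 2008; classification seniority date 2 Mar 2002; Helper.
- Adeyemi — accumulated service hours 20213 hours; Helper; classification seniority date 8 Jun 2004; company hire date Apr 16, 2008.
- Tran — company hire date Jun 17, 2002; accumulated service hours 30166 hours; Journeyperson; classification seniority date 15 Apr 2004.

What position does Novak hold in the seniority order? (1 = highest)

By accumulated service hours (higher first): Castillo (38411 hours); then Tran (30166 hours); then Adeyemi and Novak (both 20213 hours); then Okonkwo (16820 hours); then Andersen (10914 hours); then Okafor (544 hours).
Adeyemi and Novak are each Helper, so the next rule applies.
Adeyemi and Novak both have company hire date Apr 16, 2008, so the next rule applies.
Among Adeyemi and Novak, alphabetically by surname: Adeyemi before Novak.
Order: Castillo, Tran, Adeyemi, Novak, Okonkwo, Andersen, Okafor. So position 4.

4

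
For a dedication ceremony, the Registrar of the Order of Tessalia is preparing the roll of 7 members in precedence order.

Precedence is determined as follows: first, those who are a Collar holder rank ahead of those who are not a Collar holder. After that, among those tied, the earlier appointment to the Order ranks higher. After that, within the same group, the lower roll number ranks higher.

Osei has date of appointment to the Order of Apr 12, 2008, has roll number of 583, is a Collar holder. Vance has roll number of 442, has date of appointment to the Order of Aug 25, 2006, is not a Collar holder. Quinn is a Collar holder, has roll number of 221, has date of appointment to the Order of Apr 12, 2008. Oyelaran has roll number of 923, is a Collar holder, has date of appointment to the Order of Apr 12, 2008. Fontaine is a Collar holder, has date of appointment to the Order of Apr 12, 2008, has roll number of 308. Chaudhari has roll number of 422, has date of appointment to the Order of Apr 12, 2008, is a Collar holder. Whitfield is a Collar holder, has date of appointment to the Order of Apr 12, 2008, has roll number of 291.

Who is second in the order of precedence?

Whitfield

By the first rule: Quinn, Whitfield, Fontaine, Chaudhari, Osei and Oyelaran (each a Collar holder); then Vance (not a Collar holder).
Quinn, Whitfield, Fontaine, Chaudhari, Osei and Oyelaran all have date of appointment to the Order Apr 12, 2008, so the next rule applies.
Among Quinn, Whitfield, Fontaine, Chaudhari, Osei and Oyelaran, by roll number (lower first): Quinn (221) before Whitfield (291) before Fontaine (308) before Chaudhari (422) before Osei (583) before Oyelaran (923).
Order: Quinn, Whitfield, Fontaine, Chaudhari, Osei, Oyelaran, Vance.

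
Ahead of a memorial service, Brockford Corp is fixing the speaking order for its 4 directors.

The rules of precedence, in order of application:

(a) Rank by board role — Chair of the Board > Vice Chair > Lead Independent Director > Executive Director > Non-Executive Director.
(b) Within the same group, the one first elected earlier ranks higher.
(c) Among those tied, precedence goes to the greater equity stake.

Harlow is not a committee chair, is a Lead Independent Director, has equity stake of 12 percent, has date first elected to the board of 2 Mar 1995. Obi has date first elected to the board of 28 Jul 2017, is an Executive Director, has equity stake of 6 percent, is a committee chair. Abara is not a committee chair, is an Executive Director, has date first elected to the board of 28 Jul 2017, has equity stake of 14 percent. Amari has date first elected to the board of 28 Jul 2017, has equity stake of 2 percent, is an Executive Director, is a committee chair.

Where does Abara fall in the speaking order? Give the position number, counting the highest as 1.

By board role: Harlow (Lead Independent Director); then Abara, Obi and Amari (Executive Director).
Abara, Obi and Amari all have date first elected to the board 28 Jul 2017, so the next rule applies.
Among Abara, Obi and Amari, by equity stake (higher first): Abara (14 percent) before Obi (6 percent) before Amari (2 percent).
Order: Harlow, Abara, Obi, Amari. So position 2.

2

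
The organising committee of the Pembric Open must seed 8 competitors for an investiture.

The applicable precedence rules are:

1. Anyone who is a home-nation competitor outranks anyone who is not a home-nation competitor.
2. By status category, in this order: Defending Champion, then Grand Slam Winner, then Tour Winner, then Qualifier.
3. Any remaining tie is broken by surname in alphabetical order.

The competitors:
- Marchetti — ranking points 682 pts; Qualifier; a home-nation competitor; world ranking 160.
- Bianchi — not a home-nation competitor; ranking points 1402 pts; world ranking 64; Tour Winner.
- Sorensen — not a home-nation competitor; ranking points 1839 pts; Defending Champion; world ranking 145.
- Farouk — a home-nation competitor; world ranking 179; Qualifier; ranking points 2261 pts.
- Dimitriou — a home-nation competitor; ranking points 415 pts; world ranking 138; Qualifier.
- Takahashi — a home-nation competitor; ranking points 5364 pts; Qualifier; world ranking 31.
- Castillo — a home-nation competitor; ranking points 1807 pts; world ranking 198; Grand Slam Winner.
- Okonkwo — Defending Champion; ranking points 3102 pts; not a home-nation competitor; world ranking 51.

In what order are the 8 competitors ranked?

Castillo, Dimitriou, Farouk, Marchetti, Takahashi, Okonkwo, Sorensen, Bianchi

By the first rule: Castillo, Dimitriou, Farouk, Marchetti and Takahashi (each a home-nation competitor); then Okonkwo, Sorensen and Bianchi (each not a home-nation competitor).
Among Castillo, Dimitriou, Farouk, Marchetti and Takahashi, by status category: Castillo (Grand Slam Winner) before Dimitriou, Farouk, Marchetti and Takahashi (Qualifier).
Among Dimitriou, Farouk, Marchetti and Takahashi, alphabetically by surname: Dimitriou before Farouk before Marchetti before Takahashi.
Among Okonkwo, Sorensen and Bianchi, by status category: Okonkwo and Sorensen (Defending Champion) before Bianchi (Tour Winner).
Among Okonkwo and Sorensen, alphabetically by surname: Okonkwo before Sorensen.
Full order: Castillo, Dimitriou, Farouk, Marchetti, Takahashi, Okonkwo, Sorensen, Bianchi.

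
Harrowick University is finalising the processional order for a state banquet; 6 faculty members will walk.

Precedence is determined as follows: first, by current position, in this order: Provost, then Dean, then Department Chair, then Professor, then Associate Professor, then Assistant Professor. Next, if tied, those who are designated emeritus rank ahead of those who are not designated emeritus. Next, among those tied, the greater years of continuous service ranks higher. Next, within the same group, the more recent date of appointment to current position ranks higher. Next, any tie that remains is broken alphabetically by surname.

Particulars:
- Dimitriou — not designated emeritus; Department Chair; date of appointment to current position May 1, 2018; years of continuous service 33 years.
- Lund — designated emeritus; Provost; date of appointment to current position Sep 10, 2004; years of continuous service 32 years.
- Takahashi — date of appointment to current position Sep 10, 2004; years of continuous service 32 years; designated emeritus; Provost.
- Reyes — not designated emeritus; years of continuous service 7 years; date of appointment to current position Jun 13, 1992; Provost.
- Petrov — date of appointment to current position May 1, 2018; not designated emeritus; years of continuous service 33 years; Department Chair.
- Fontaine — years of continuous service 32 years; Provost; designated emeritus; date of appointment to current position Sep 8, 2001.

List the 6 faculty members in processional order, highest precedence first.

Lund, Takahashi, Fontaine, Reyes, Dimitriou, Petrov

By current position: Lund, Takahashi, Fontaine and Reyes (Provost); then Dimitriou and Petrov (Department Chair).
Among Lund, Takahashi, Fontaine and Reyes, designated emeritus before not designated emeritus: Lund, Takahashi and Fontaine (designated emeritus) before Reyes (not designated emeritus).
Lund, Takahashi and Fontaine all have years of continuous service 32 years, so the next rule applies.
Among Lund, Takahashi and Fontaine, by date of appointment to current position (later first): Lund and Takahashi (Sep 10, 2004) before Fontaine (Sep 8, 2001).
Among Lund and Takahashi, alphabetically by surname: Lund before Takahashi.
Dimitriou and Petrov are each not designated emeritus, so the next rule applies.
Dimitriou and Petrov both have years of continuous service 33 years, so the next rule applies.
Dimitriou and Petrov both have date of appointment to current position May 1, 2018, so the next rule applies.
Among Dimitriou and Petrov, alphabetically by surname: Dimitriou before Petrov.
Full order: Lund, Takahashi, Fontaine, Reyes, Dimitriou, Petrov.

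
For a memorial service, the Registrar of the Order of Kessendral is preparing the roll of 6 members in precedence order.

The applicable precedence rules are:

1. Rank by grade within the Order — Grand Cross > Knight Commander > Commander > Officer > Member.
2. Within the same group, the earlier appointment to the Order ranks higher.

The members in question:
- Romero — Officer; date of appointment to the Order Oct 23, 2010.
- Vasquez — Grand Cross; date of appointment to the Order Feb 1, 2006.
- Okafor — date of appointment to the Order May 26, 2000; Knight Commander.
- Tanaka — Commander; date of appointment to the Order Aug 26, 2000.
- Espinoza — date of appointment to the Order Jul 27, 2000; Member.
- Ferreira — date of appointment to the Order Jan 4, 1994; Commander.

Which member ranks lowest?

By grade within the Order: Vasquez (Grand Cross); then Okafor (Knight Commander); then Ferreira and Tanaka (Commander); then Romero (Officer); then Espinoza (Member).
Among Ferreira and Tanaka, by date of appointment to the Order (earlier first): Ferreira (Jan 4, 1994) before Tanaka (Aug 26, 2000).
Order: Vasquez, Okafor, Ferreira, Tanaka, Romero, Espinoza.

Espinoza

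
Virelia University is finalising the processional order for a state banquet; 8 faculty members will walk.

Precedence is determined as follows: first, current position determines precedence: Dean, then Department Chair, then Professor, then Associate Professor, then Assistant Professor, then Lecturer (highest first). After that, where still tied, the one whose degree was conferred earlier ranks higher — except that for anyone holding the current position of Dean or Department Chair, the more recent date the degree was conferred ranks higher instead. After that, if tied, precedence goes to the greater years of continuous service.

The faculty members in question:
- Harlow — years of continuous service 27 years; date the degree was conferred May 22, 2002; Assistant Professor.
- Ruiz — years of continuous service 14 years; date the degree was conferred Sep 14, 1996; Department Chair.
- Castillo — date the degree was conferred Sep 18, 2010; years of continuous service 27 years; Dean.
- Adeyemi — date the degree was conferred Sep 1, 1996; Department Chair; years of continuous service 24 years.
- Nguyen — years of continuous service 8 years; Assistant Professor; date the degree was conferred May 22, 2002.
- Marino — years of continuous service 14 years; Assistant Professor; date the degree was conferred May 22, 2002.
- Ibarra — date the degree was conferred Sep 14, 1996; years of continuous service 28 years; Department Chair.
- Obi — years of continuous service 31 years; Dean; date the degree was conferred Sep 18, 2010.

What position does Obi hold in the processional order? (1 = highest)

1

By current position: Obi and Castillo (Dean); then Ibarra, Ruiz and Adeyemi (Department Chair); then Harlow, Marino and Nguyen (Assistant Professor).
Obi and Castillo both have date the degree was conferred Sep 18, 2010, so the next rule applies.
Among Obi and Castillo, by years of continuous service (higher first): Obi (31 years) before Castillo (27 years).
Among Ibarra, Ruiz and Adeyemi, by date the degree was conferred (later first) (reversed rule for this group): Ibarra and Ruiz (Sep 14, 1996) before Adeyemi (Sep 1, 1996).
Among Ibarra and Ruiz, by years of continuous service (higher first): Ibarra (28 years) before Ruiz (14 years).
Harlow, Marino and Nguyen all have date the degree was conferred May 22, 2002, so the next rule applies.
Among Harlow, Marino and Nguyen, by years of continuous service (higher first): Harlow (27 years) before Marino (14 years) before Nguyen (8 years).
Order: Obi, Castillo, Ibarra, Ruiz, Adeyemi, Harlow, Marino, Nguyen. So position 1.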